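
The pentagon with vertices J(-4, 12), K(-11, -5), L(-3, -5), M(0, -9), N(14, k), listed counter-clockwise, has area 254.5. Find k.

-1

Write out the shoelace sum; only the two edges meeting at N involve k:
2·Area = [(0·k − 14·(-9)) + (14·12 − (-4)·k)] + 219
       = 4·k + 513 = 509
⇒ k = -1.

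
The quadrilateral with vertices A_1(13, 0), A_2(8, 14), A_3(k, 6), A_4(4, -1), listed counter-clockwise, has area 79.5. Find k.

Write out the shoelace sum; only the two edges meeting at A_3 involve k:
2·Area = [(8·6 − k·14) + (k·(-1) − 4·6)] + 195
       = -15·k + 219 = 159
⇒ k = 4.

4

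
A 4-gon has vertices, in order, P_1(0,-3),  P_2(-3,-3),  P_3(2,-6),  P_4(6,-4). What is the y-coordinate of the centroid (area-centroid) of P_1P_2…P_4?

-316/75

Apply the shoelace (surveyor's) formula. First the cross-terms c_i = x_i·y_{i+1} − x_{i+1}·y_i:
  -9, 24, 28, -18  ⇒  2A = 25, A = 12.5.
Then Σ (y_i + y_{i+1})·c_i = -316, so ȳ = -316 / (6·12.5) = -316/75.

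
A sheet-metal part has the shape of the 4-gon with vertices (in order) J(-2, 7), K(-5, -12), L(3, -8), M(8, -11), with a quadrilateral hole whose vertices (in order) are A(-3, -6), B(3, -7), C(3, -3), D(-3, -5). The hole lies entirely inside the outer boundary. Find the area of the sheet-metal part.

Outer boundary:
Apply the surveyor's formula: 2A = Σ (x_i·y_{i+1} − x_{i+1}·y_i), indices taken mod 4.
Cross-terms: 59, 76, 31, 34  ⇒  Σ = 200
Area = |Σ|/2 = 100.
Hole:
Σ = (39) + (12) + (-24) + (3) = 30
Area = |Σ|/2 = 15.
Net area = 100 − 15 = 85.

85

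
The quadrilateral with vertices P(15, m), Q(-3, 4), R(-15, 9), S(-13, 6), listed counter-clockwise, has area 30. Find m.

The doubled signed area Σ (x_i y_{i+1} − x_{i+1} y_i) is linear in m.
With m=0 it equals 30; the coefficient of m is -10 (from the two edges through P).
So -10·m + 30 = 2·30 = 60 ⇒ m = -3.

-3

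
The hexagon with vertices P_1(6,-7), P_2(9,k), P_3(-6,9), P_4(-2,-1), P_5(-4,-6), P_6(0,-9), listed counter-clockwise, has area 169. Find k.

The doubled signed area Σ (x_i y_{i+1} − x_{i+1} y_i) is linear in k.
With k=0 it equals 266; the coefficient of k is 12 (from the two edges through P_2).
So 12·k + 266 = 2·169 = 338 ⇒ k = 6.

6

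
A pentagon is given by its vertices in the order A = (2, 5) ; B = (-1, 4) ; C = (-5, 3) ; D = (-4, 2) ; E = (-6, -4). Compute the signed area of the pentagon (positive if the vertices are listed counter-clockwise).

19

Σ = (13) + (17) + (2) + (28) + (-22) = 38
Signed area = Σ/2 = 19 (positive ⇒ counter-clockwise traversal).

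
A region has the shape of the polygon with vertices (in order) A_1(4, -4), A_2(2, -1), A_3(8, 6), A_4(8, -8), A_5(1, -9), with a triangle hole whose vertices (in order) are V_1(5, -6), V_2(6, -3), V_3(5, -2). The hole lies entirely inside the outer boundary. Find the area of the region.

58

Outer boundary:
Apply the shoelace formula: 2A = Σ (x_i·y_{i+1} − x_{i+1}·y_i), indices taken mod 5.
Σ = (4) + (20) + (-112) + (-64) + (32) = -120
Area = |Σ|/2 = 60.
Hole:
Σ = (21) + (3) + (-20) = 4
Area = |Σ|/2 = 2.
Net area = 60 − 2 = 58.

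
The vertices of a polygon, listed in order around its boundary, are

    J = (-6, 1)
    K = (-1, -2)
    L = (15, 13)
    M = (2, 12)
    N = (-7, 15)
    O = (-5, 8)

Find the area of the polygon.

180

Apply the surveyor's formula: 2A = Σ (x_i·y_{i+1} − x_{i+1}·y_i), indices taken mod 6.
J→K: (-6)(-2) − (-1)(1) = 13
K→L: (-1)(13) − (15)(-2) = 17
L→M: (15)(12) − (2)(13) = 154
M→N: (2)(15) − (-7)(12) = 114
N→O: (-7)(8) − (-5)(15) = 19
O→J: (-5)(1) − (-6)(8) = 43
Σ = 360
Area = |Σ|/2 = 180.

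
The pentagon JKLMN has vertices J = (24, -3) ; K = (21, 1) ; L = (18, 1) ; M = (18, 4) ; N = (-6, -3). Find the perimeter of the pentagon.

66

|JK| = √((-3)² + (4)²) = √25 = 5
|KL| = √((-3)² + (0)²) = √9 = 3
|LM| = √((0)² + (3)²) = √9 = 3
|MN| = √((-24)² + (-7)²) = √625 = 25
|NJ| = √((30)² + (0)²) = √900 = 30
Perimeter = 5 + 3 + 3 + 25 + 30 = 66.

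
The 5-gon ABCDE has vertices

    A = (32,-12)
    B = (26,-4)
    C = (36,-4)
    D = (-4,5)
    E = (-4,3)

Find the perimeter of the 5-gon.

|AB| = √((-6)² + (8)²) = √100 = 10
|BC| = √((10)² + (0)²) = √100 = 10
|CD| = √((-40)² + (9)²) = √1681 = 41
|DE| = √((0)² + (-2)²) = √4 = 2
|EA| = √((36)² + (-15)²) = √1521 = 39
Perimeter = 10 + 10 + 41 + 2 + 39 = 102.

102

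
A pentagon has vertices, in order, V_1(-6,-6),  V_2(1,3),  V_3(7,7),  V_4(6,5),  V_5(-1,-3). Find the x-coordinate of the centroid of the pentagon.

62/87

Apply the shoelace formula. First the cross-terms c_i = x_i·y_{i+1} − x_{i+1}·y_i:
  -12, -14, -7, -13, -12  ⇒  2A = -58, A = -29.
Then Σ (x_i + x_{i+1})·c_i = -124, so x̄ = -124 / (6·(-29)) = 62/87.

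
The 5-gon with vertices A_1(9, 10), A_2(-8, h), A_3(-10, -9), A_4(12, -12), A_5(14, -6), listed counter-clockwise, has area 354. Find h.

2

Write out the shoelace sum; only the two edges meeting at A_2 involve h:
2·Area = [(9·h − (-8)·10) + ((-8)·(-9) − (-10)·h)] + 518
       = 19·h + 670 = 708
⇒ h = 2.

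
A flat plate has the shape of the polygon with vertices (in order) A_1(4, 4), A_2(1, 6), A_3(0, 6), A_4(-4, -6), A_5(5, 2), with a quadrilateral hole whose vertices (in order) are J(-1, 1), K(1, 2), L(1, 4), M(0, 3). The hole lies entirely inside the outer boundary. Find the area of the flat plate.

39.5

Outer boundary:
Σ = (20) + (6) + (24) + (22) + (12) = 84
Area = |Σ|/2 = 42.
Hole:
Apply the shoelace (surveyor's) formula: 2A = Σ (x_i·y_{i+1} − x_{i+1}·y_i), indices taken mod 4.
Cross-terms: -3, 2, 3, 3  ⇒  Σ = 5
Area = |Σ|/2 = 2.5.
Net area = 42 − 2.5 = 39.5.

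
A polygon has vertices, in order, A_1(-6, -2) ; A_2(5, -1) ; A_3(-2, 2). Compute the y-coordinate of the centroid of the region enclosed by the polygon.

Apply the shoelace formula. First the cross-terms c_i = x_i·y_{i+1} − x_{i+1}·y_i:
  16, 8, 16  ⇒  2A = 40, A = 20.
Then Σ (y_i + y_{i+1})·c_i = -40, so ȳ = -40 / (6·20) = -1/3.

-1/3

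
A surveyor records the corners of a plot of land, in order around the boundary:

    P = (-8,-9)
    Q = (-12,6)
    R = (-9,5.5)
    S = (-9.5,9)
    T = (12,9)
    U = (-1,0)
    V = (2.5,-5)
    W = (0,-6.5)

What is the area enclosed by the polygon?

P→Q: (-8)(6) − (-12)(-9) = -156
Q→R: (-12)(5.5) − (-9)(6) = -12
R→S: (-9)(9) − (-9.5)(5.5) = -28.75
S→T: (-9.5)(9) − (12)(9) = -193.5
T→U: (12)(0) − (-1)(9) = 9
U→V: (-1)(-5) − (2.5)(0) = 5
V→W: (2.5)(-6.5) − (0)(-5) = -16.25
W→P: (0)(-9) − (-8)(-6.5) = -52
Σ = -444.5
Area = |Σ|/2 = 222.25.

222.25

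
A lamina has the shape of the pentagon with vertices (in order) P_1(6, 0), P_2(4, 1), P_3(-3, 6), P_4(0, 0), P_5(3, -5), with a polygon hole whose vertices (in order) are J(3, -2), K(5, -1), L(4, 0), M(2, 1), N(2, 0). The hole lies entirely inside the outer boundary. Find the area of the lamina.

27

Outer boundary:
Σ = (6) + (27) + (0) + (0) + (30) = 63
Area = |Σ|/2 = 31.5.
Hole:
Apply the surveyor's formula: 2A = Σ (x_i·y_{i+1} − x_{i+1}·y_i), indices taken mod 5.
Cross-terms: 7, 4, 4, -2, -4  ⇒  Σ = 9
Area = |Σ|/2 = 4.5.
Net area = 31.5 − 4.5 = 27.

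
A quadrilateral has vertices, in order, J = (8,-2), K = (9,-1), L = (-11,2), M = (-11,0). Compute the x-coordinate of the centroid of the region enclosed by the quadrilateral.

-394/183

Apply Gauss's area formula. First the cross-terms c_i = x_i·y_{i+1} − x_{i+1}·y_i:
  10, 7, 22, 22  ⇒  2A = 61, A = 30.5.
Then Σ (x_i + x_{i+1})·c_i = -394, so x̄ = -394 / (6·30.5) = -394/183.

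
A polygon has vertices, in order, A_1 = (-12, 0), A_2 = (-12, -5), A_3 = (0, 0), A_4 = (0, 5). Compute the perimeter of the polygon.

36

|A_1A_2| = √((0)² + (-5)²) = √25 = 5
|A_2A_3| = √((12)² + (5)²) = √169 = 13
|A_3A_4| = √((0)² + (5)²) = √25 = 5
|A_4A_1| = √((-12)² + (-5)²) = √169 = 13
Perimeter = 5 + 13 + 5 + 13 = 36.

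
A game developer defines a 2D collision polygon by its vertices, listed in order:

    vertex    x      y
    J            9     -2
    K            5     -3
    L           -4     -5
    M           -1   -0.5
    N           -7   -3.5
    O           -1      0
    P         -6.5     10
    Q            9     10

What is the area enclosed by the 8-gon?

Apply Gauss's area formula: 2A = Σ (x_i·y_{i+1} − x_{i+1}·y_i), indices taken mod 8.
Cross-terms: -17, -37, -3, 0, -3.5, -10, -155, -108  ⇒  Σ = -333.5
Area = |Σ|/2 = 166.75.

166.75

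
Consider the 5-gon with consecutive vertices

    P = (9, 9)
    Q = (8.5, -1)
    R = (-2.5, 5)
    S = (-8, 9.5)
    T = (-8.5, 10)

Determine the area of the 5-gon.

97.5

Apply the surveyor's formula: 2A = Σ (x_i·y_{i+1} − x_{i+1}·y_i), indices taken mod 5.
Σ = (-85.5) + (40) + (16.25) + (0.75) + (-166.5) = -195
Area = |Σ|/2 = 97.5.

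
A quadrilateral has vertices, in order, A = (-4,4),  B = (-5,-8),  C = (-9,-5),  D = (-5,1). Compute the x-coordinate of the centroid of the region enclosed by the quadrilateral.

-6

Apply the surveyor's formula. First the cross-terms c_i = x_i·y_{i+1} − x_{i+1}·y_i:
  52, -47, -34, -16  ⇒  2A = -45, A = -22.5.
Then Σ (x_i + x_{i+1})·c_i = 810, so x̄ = 810 / (6·(-22.5)) = -6.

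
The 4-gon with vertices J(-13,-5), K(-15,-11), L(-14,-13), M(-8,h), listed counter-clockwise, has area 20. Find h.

5

The doubled signed area Σ (x_i y_{i+1} − x_{i+1} y_i) is linear in h.
With h=0 it equals 45; the coefficient of h is -1 (from the two edges through M).
So -1·h + 45 = 2·20 = 40 ⇒ h = 5.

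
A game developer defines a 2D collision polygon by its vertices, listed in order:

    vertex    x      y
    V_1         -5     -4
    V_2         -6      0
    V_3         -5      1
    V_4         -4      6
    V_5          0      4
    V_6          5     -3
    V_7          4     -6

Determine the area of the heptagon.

78

Apply the shoelace formula: 2A = Σ (x_i·y_{i+1} − x_{i+1}·y_i), indices taken mod 7.
V_1→V_2: (-5)(0) − (-6)(-4) = -24
V_2→V_3: (-6)(1) − (-5)(0) = -6
V_3→V_4: (-5)(6) − (-4)(1) = -26
V_4→V_5: (-4)(4) − (0)(6) = -16
V_5→V_6: (0)(-3) − (5)(4) = -20
V_6→V_7: (5)(-6) − (4)(-3) = -18
V_7→V_1: (4)(-4) − (-5)(-6) = -46
Σ = -156
Area = |Σ|/2 = 78.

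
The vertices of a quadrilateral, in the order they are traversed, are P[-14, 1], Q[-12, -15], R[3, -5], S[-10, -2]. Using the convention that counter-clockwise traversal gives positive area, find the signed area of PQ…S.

116.5

Σ = (222) + (105) + (-56) + (-38) = 233
Signed area = Σ/2 = 116.5 (positive ⇒ counter-clockwise traversal).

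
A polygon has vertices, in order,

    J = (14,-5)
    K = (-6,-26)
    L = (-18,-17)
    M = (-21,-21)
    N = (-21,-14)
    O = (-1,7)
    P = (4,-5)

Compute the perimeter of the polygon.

108

|JK| = √((-20)² + (-21)²) = √841 = 29
|KL| = √((-12)² + (9)²) = √225 = 15
|LM| = √((-3)² + (-4)²) = √25 = 5
|MN| = √((0)² + (7)²) = √49 = 7
|NO| = √((20)² + (21)²) = √841 = 29
|OP| = √((5)² + (-12)²) = √169 = 13
|PJ| = √((10)² + (0)²) = √100 = 10
Perimeter = 29 + 15 + 5 + 7 + 29 + 13 + 10 = 108.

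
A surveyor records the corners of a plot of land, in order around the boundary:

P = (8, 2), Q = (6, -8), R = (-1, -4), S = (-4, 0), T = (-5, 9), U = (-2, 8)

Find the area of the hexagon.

P→Q: (8)(-8) − (6)(2) = -76
Q→R: (6)(-4) − (-1)(-8) = -32
R→S: (-1)(0) − (-4)(-4) = -16
S→T: (-4)(9) − (-5)(0) = -36
T→U: (-5)(8) − (-2)(9) = -22
U→P: (-2)(2) − (8)(8) = -68
Σ = -250
Area = |Σ|/2 = 125.

125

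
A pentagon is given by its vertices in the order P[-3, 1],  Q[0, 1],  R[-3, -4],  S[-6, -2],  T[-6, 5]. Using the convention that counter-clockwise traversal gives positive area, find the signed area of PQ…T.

Σ = (-3) + (3) + (-18) + (-42) + (9) = -51
Signed area = Σ/2 = -25.5 (negative ⇒ clockwise traversal).

-25.5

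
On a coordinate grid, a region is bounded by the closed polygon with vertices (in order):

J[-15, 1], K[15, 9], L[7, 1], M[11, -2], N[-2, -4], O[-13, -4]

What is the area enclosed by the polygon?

194

Apply the shoelace formula: 2A = Σ (x_i·y_{i+1} − x_{i+1}·y_i), indices taken mod 6.
J→K: (-15)(9) − (15)(1) = -150
K→L: (15)(1) − (7)(9) = -48
L→M: (7)(-2) − (11)(1) = -25
M→N: (11)(-4) − (-2)(-2) = -48
N→O: (-2)(-4) − (-13)(-4) = -44
O→J: (-13)(1) − (-15)(-4) = -73
Σ = -388
Area = |Σ|/2 = 194.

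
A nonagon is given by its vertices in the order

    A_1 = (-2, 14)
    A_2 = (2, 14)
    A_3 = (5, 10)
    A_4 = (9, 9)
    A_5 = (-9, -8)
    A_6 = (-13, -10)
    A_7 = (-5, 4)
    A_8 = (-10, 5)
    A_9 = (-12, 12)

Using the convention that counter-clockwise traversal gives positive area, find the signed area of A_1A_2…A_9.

-223.5

Apply the surveyor's formula: 2A = Σ (x_i·y_{i+1} − x_{i+1}·y_i), indices taken mod 9.
Σ = (-56) + (-50) + (-45) + (9) + (-14) + (-102) + (15) + (-60) + (-144) = -447
Signed area = Σ/2 = -223.5 (negative ⇒ clockwise traversal).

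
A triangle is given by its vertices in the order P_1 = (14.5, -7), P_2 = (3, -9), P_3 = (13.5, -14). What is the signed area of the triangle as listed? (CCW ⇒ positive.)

Apply Gauss's area formula: 2A = Σ (x_i·y_{i+1} − x_{i+1}·y_i), indices taken mod 3.
P_1→P_2: (14.5)(-9) − (3)(-7) = -109.5
P_2→P_3: (3)(-14) − (13.5)(-9) = 79.5
P_3→P_1: (13.5)(-7) − (14.5)(-14) = 108.5
Σ = 78.5
Signed area = Σ/2 = 39.25 (positive ⇒ counter-clockwise traversal).

39.25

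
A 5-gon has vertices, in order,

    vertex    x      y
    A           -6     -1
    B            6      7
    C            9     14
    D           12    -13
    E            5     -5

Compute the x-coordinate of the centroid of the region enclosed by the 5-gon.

Apply the surveyor's formula. First the cross-terms c_i = x_i·y_{i+1} − x_{i+1}·y_i:
  -36, 21, -285, 5, -35  ⇒  2A = -330, A = -165.
Then Σ (x_i + x_{i+1})·c_i = -5550, so x̄ = -5550 / (6·(-165)) = 185/33.

185/33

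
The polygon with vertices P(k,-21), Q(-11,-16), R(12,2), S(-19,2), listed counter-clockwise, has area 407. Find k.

The doubled signed area Σ (x_i y_{i+1} − x_{i+1} y_i) is linear in k.
With k=0 it equals 400; the coefficient of k is -18 (from the two edges through P).
So -18·k + 400 = 2·407 = 814 ⇒ k = -23.

-23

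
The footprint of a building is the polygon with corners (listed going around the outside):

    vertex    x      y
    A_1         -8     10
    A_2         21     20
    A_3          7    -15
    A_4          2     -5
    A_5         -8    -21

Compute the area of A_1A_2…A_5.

Cross-terms: -370, -455, -5, -82, -248  ⇒  Σ = -1160
Area = |Σ|/2 = 580.

580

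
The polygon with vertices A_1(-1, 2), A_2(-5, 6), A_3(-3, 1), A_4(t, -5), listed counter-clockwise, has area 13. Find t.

-1

The doubled signed area Σ (x_i y_{i+1} − x_{i+1} y_i) is linear in t.
With t=0 it equals 27; the coefficient of t is 1 (from the two edges through A_4).
So 1·t + 27 = 2·13 = 26 ⇒ t = -1.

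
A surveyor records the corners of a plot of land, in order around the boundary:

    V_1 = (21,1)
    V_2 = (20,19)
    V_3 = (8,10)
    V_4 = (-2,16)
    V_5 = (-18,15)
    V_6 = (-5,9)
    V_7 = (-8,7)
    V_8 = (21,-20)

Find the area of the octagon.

618.5

Apply the shoelace formula: 2A = Σ (x_i·y_{i+1} − x_{i+1}·y_i), indices taken mod 8.
Cross-terms: 379, 48, 148, 258, -87, 37, 13, 441  ⇒  Σ = 1237
Area = |Σ|/2 = 618.5.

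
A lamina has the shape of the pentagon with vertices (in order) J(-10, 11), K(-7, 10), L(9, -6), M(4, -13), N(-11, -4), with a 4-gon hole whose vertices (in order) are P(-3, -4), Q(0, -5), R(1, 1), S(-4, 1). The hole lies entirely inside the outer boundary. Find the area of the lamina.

Outer boundary:
Apply Gauss's area formula: 2A = Σ (x_i·y_{i+1} − x_{i+1}·y_i), indices taken mod 5.
Σ = (-23) + (-48) + (-93) + (-159) + (-161) = -484
Area = |Σ|/2 = 242.
Hole:
Apply the shoelace formula: 2A = Σ (x_i·y_{i+1} − x_{i+1}·y_i), indices taken mod 4.
Σ = (15) + (5) + (5) + (19) = 44
Area = |Σ|/2 = 22.
Net area = 242 − 22 = 220.

220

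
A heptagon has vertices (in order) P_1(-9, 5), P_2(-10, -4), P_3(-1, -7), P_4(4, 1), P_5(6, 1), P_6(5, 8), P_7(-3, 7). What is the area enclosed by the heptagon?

Σ = (86) + (66) + (27) + (-2) + (43) + (59) + (48) = 327
Area = |Σ|/2 = 163.5.

163.5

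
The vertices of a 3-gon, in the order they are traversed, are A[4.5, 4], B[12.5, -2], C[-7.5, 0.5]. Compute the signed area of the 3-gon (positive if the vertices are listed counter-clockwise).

Σ = (-59) + (-8.75) + (-32.25) = -100
Signed area = Σ/2 = -50 (negative ⇒ clockwise traversal).

-50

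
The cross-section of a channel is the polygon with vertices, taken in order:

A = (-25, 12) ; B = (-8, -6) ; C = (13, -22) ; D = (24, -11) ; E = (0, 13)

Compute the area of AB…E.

761

Apply the shoelace formula: 2A = Σ (x_i·y_{i+1} − x_{i+1}·y_i), indices taken mod 5.
A→B: (-25)(-6) − (-8)(12) = 246
B→C: (-8)(-22) − (13)(-6) = 254
C→D: (13)(-11) − (24)(-22) = 385
D→E: (24)(13) − (0)(-11) = 312
E→A: (0)(12) − (-25)(13) = 325
Σ = 1522
Area = |Σ|/2 = 761.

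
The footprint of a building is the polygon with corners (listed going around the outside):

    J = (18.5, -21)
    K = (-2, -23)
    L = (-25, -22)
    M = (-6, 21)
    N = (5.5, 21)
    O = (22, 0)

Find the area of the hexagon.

1410.5

Apply the surveyor's formula: 2A = Σ (x_i·y_{i+1} − x_{i+1}·y_i), indices taken mod 6.
Σ = (-467.5) + (-531) + (-657) + (-241.5) + (-462) + (-462) = -2821
Area = |Σ|/2 = 1410.5.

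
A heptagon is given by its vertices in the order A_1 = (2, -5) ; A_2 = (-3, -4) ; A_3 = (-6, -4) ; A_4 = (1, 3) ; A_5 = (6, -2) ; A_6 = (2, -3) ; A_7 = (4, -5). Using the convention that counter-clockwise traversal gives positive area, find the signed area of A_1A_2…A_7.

-45.5

Cross-terms: -23, -12, -14, -20, -14, 2, -10  ⇒  Σ = -91
Signed area = Σ/2 = -45.5 (negative ⇒ clockwise traversal).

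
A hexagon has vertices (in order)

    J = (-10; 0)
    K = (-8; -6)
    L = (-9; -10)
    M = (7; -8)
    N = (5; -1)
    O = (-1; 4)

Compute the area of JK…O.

Apply Gauss's area formula: 2A = Σ (x_i·y_{i+1} − x_{i+1}·y_i), indices taken mod 6.
Σ = (60) + (26) + (142) + (33) + (19) + (40) = 320
Area = |Σ|/2 = 160.

160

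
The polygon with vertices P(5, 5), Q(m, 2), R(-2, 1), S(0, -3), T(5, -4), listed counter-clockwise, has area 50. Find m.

Write out the shoelace sum; only the two edges meeting at Q involve m:
2·Area = [(5·2 − m·5) + (m·1 − (-2)·2)] + 66
       = -4·m + 80 = 100
⇒ m = -5.

-5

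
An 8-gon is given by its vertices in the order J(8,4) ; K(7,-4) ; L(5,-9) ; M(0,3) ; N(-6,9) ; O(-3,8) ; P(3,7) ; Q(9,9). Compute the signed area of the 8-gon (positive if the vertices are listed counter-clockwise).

Apply the surveyor's formula: 2A = Σ (x_i·y_{i+1} − x_{i+1}·y_i), indices taken mod 8.
Σ = (-60) + (-43) + (15) + (18) + (-21) + (-45) + (-36) + (-36) = -208
Signed area = Σ/2 = -104 (negative ⇒ clockwise traversal).

-104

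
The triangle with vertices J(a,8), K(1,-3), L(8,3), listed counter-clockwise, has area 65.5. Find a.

-8

Write out the shoelace sum; only the two edges meeting at J involve a:
2·Area = [(8·8 − a·3) + (a·(-3) − 1·8)] + 27
       = -6·a + 83 = 131
⇒ a = -8.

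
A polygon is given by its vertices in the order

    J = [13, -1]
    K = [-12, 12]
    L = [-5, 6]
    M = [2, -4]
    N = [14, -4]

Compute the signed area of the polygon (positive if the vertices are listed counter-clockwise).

113

Apply the shoelace (surveyor's) formula: 2A = Σ (x_i·y_{i+1} − x_{i+1}·y_i), indices taken mod 5.
Cross-terms: 144, -12, 8, 48, 38  ⇒  Σ = 226
Signed area = Σ/2 = 113 (positive ⇒ counter-clockwise traversal).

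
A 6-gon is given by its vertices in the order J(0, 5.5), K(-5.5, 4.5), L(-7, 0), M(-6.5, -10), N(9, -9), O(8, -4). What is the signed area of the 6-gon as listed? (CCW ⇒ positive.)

180.125

Apply the shoelace formula: 2A = Σ (x_i·y_{i+1} − x_{i+1}·y_i), indices taken mod 6.
Σ = (30.25) + (31.5) + (70) + (148.5) + (36) + (44) = 360.25
Signed area = Σ/2 = 180.125 (positive ⇒ counter-clockwise traversal).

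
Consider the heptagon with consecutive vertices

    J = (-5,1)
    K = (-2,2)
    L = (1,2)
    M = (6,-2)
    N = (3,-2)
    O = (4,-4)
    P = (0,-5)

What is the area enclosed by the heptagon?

41.5

Cross-terms: -8, -6, -14, -6, -4, -20, -25  ⇒  Σ = -83
Area = |Σ|/2 = 41.5.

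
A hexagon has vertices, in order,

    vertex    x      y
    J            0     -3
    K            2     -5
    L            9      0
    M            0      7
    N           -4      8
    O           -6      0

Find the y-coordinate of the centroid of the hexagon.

153/104

Apply Gauss's area formula. First the cross-terms c_i = x_i·y_{i+1} − x_{i+1}·y_i:
  6, 45, 63, 28, 48, 18  ⇒  2A = 208, A = 104.
Then Σ (y_i + y_{i+1})·c_i = 918, so ȳ = 918 / (6·104) = 153/104.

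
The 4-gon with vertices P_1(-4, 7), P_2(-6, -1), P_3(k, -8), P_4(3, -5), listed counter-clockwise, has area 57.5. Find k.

1

Write out the shoelace sum; only the two edges meeting at P_3 involve k:
2·Area = [((-6)·(-8) − k·(-1)) + (k·(-5) − 3·(-8))] + 47
       = -4·k + 119 = 115
⇒ k = 1.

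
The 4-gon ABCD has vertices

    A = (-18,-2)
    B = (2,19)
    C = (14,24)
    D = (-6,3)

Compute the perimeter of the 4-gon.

84

|AB| = √((20)² + (21)²) = √841 = 29
|BC| = √((12)² + (5)²) = √169 = 13
|CD| = √((-20)² + (-21)²) = √841 = 29
|DA| = √((-12)² + (-5)²) = √169 = 13
Perimeter = 29 + 13 + 29 + 13 = 84.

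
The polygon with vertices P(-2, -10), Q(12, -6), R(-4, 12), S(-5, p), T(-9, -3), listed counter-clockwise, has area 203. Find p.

-1

The doubled signed area Σ (x_i y_{i+1} − x_{i+1} y_i) is linear in p.
With p=0 it equals 411; the coefficient of p is 5 (from the two edges through S).
So 5·p + 411 = 2·203 = 406 ⇒ p = -1.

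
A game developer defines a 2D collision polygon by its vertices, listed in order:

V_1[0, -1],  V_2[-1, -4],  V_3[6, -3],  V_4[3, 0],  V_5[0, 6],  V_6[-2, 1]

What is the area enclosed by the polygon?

33.5

Apply Gauss's area formula: 2A = Σ (x_i·y_{i+1} − x_{i+1}·y_i), indices taken mod 6.
Cross-terms: -1, 27, 9, 18, 12, 2  ⇒  Σ = 67
Area = |Σ|/2 = 33.5.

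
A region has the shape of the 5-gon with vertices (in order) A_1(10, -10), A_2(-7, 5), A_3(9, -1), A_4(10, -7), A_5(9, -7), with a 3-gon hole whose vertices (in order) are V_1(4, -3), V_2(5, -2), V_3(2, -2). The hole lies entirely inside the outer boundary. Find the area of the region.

67.5

Outer boundary:
Apply the surveyor's formula: 2A = Σ (x_i·y_{i+1} − x_{i+1}·y_i), indices taken mod 5.
Σ = (-20) + (-38) + (-53) + (-7) + (-20) = -138
Area = |Σ|/2 = 69.
Hole:
Apply the shoelace (surveyor's) formula: 2A = Σ (x_i·y_{i+1} − x_{i+1}·y_i), indices taken mod 3.
Cross-terms: 7, -6, 2  ⇒  Σ = 3
Area = |Σ|/2 = 1.5.
Net area = 69 − 1.5 = 67.5.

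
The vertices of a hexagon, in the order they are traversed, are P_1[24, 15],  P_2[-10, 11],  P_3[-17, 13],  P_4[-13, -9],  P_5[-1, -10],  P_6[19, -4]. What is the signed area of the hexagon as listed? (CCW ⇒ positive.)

P_1→P_2: (24)(11) − (-10)(15) = 414
P_2→P_3: (-10)(13) − (-17)(11) = 57
P_3→P_4: (-17)(-9) − (-13)(13) = 322
P_4→P_5: (-13)(-10) − (-1)(-9) = 121
P_5→P_6: (-1)(-4) − (19)(-10) = 194
P_6→P_1: (19)(15) − (24)(-4) = 381
Σ = 1489
Signed area = Σ/2 = 744.5 (positive ⇒ counter-clockwise traversal).

744.5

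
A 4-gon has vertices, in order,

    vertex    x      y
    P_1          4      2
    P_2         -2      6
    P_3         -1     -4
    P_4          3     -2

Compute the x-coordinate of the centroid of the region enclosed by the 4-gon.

Apply the shoelace (surveyor's) formula. First the cross-terms c_i = x_i·y_{i+1} − x_{i+1}·y_i:
  28, 14, 14, 14  ⇒  2A = 70, A = 35.
Then Σ (x_i + x_{i+1})·c_i = 140, so x̄ = 140 / (6·35) = 2/3.

2/3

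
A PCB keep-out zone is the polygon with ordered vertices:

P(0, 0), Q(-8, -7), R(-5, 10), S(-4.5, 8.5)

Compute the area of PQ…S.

Apply the shoelace formula: 2A = Σ (x_i·y_{i+1} − x_{i+1}·y_i), indices taken mod 4.
Σ = (0) + (-115) + (2.5) + (0) = -112.5
Area = |Σ|/2 = 56.25.

56.25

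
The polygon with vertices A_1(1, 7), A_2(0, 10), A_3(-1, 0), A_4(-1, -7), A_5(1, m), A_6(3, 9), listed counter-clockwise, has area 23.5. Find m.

Write out the shoelace sum; only the two edges meeting at A_5 involve m:
2·Area = [((-1)·m − 1·(-7)) + (1·9 − 3·m)] + 39
       = -4·m + 55 = 47
⇒ m = 2.

2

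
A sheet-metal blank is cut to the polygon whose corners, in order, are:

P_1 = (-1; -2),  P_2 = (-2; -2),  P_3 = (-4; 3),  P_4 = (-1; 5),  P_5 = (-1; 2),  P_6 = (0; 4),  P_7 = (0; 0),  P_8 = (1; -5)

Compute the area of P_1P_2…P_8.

Apply the surveyor's formula: 2A = Σ (x_i·y_{i+1} − x_{i+1}·y_i), indices taken mod 8.
Σ = (-2) + (-14) + (-17) + (3) + (-4) + (0) + (0) + (-7) = -41
Area = |Σ|/2 = 20.5.

20.5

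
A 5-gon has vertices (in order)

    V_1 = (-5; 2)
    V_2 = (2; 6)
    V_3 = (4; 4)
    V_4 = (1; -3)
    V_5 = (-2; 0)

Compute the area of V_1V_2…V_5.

Apply Gauss's area formula: 2A = Σ (x_i·y_{i+1} − x_{i+1}·y_i), indices taken mod 5.
Σ = (-34) + (-16) + (-16) + (-6) + (-4) = -76
Area = |Σ|/2 = 38.

38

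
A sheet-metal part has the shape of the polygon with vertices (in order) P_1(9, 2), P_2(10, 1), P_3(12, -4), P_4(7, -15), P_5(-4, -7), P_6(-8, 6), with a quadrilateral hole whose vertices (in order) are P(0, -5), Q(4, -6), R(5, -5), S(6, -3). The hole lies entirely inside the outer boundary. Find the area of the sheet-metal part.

229.5

Outer boundary:
Apply the shoelace (surveyor's) formula: 2A = Σ (x_i·y_{i+1} − x_{i+1}·y_i), indices taken mod 6.
Cross-terms: -11, -52, -152, -109, -80, -70  ⇒  Σ = -474
Area = |Σ|/2 = 237.
Hole:
Σ = (20) + (10) + (15) + (-30) = 15
Area = |Σ|/2 = 7.5.
Net area = 237 − 7.5 = 229.5.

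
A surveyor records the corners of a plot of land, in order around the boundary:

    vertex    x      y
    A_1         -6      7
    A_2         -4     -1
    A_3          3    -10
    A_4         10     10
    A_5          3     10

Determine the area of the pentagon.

Apply the surveyor's formula: 2A = Σ (x_i·y_{i+1} − x_{i+1}·y_i), indices taken mod 5.
A_1→A_2: (-6)(-1) − (-4)(7) = 34
A_2→A_3: (-4)(-10) − (3)(-1) = 43
A_3→A_4: (3)(10) − (10)(-10) = 130
A_4→A_5: (10)(10) − (3)(10) = 70
A_5→A_1: (3)(7) − (-6)(10) = 81
Σ = 358
Area = |Σ|/2 = 179.

179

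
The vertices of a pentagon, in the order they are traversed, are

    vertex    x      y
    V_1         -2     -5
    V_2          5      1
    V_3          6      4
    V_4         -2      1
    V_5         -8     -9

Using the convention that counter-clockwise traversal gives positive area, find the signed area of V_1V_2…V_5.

49.5

Apply the shoelace formula: 2A = Σ (x_i·y_{i+1} − x_{i+1}·y_i), indices taken mod 5.
Σ = (23) + (14) + (14) + (26) + (22) = 99
Signed area = Σ/2 = 49.5 (positive ⇒ counter-clockwise traversal).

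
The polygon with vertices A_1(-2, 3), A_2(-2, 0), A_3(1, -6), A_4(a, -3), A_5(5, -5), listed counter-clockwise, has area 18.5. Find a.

2

Write out the shoelace sum; only the two edges meeting at A_4 involve a:
2·Area = [(1·(-3) − a·(-6)) + (a·(-5) − 5·(-3))] + 23
       = 1·a + 35 = 37
⇒ a = 2.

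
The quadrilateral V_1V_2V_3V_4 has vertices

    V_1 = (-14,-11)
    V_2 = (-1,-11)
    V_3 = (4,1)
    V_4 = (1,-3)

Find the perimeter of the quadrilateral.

48

|V_1V_2| = √((13)² + (0)²) = √169 = 13
|V_2V_3| = √((5)² + (12)²) = √169 = 13
|V_3V_4| = √((-3)² + (-4)²) = √25 = 5
|V_4V_1| = √((-15)² + (-8)²) = √289 = 17
Perimeter = 13 + 13 + 5 + 17 = 48.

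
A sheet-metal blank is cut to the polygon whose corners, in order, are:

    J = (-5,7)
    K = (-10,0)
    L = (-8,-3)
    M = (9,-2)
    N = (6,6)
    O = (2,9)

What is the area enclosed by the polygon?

155

Apply Gauss's area formula: 2A = Σ (x_i·y_{i+1} − x_{i+1}·y_i), indices taken mod 6.
Cross-terms: 70, 30, 43, 66, 42, 59  ⇒  Σ = 310
Area = |Σ|/2 = 155.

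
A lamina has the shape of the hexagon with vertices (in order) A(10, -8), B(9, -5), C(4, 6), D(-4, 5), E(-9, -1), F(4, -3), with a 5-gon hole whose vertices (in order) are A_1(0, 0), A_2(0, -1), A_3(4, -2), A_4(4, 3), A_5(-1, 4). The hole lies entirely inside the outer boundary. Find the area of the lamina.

87.5

Outer boundary:
Apply Gauss's area formula: 2A = Σ (x_i·y_{i+1} − x_{i+1}·y_i), indices taken mod 6.
Σ = (22) + (74) + (44) + (49) + (31) + (-2) = 218
Area = |Σ|/2 = 109.
Hole:
Σ = (0) + (4) + (20) + (19) + (0) = 43
Area = |Σ|/2 = 21.5.
Net area = 109 − 21.5 = 87.5.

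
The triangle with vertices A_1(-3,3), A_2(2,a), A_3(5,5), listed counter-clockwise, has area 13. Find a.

Write out the shoelace sum; only the two edges meeting at A_2 involve a:
2·Area = [((-3)·a − 2·3) + (2·5 − 5·a)] + 30
       = -8·a + 34 = 26
⇒ a = 1.

1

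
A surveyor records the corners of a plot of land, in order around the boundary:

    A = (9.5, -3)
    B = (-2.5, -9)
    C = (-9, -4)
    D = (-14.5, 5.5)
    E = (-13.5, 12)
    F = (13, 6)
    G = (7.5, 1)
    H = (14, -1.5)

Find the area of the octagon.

Apply the surveyor's formula: 2A = Σ (x_i·y_{i+1} − x_{i+1}·y_i), indices taken mod 8.
Cross-terms: -93, -71, -107.5, -99.75, -237, -32, -25.25, -27.75  ⇒  Σ = -693.25
Area = |Σ|/2 = 346.625.

346.625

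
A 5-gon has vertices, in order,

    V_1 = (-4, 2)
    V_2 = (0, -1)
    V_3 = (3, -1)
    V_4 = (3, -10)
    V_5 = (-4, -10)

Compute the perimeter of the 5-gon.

36

|V_1V_2| = √((4)² + (-3)²) = √25 = 5
|V_2V_3| = √((3)² + (0)²) = √9 = 3
|V_3V_4| = √((0)² + (-9)²) = √81 = 9
|V_4V_5| = √((-7)² + (0)²) = √49 = 7
|V_5V_1| = √((0)² + (12)²) = √144 = 12
Perimeter = 5 + 3 + 9 + 7 + 12 = 36.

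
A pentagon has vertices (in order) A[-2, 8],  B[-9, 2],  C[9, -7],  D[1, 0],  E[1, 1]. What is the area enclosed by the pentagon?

65.5

Apply the surveyor's formula: 2A = Σ (x_i·y_{i+1} − x_{i+1}·y_i), indices taken mod 5.
Cross-terms: 68, 45, 7, 1, 10  ⇒  Σ = 131
Area = |Σ|/2 = 65.5.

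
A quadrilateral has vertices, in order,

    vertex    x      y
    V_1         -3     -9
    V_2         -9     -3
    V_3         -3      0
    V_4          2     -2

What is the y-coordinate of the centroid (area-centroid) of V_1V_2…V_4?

-127/33

Apply the surveyor's formula. First the cross-terms c_i = x_i·y_{i+1} − x_{i+1}·y_i:
  -72, -9, 6, -24  ⇒  2A = -99, A = -49.5.
Then Σ (y_i + y_{i+1})·c_i = 1143, so ȳ = 1143 / (6·(-49.5)) = -127/33.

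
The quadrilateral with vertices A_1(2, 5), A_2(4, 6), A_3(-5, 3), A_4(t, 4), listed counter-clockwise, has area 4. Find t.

1

The doubled signed area Σ (x_i y_{i+1} − x_{i+1} y_i) is linear in t.
With t=0 it equals 6; the coefficient of t is 2 (from the two edges through A_4).
So 2·t + 6 = 2·4 = 8 ⇒ t = 1.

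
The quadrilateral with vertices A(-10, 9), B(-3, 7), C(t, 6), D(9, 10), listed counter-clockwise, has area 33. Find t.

0

Write out the shoelace sum; only the two edges meeting at C involve t:
2·Area = [((-3)·6 − t·7) + (t·10 − 9·6)] + 138
       = 3·t + 66 = 66
⇒ t = 0.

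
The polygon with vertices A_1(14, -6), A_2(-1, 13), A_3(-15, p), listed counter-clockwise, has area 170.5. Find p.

The doubled signed area Σ (x_i y_{i+1} − x_{i+1} y_i) is linear in p.
With p=0 it equals 461; the coefficient of p is -15 (from the two edges through A_3).
So -15·p + 461 = 2·170.5 = 341 ⇒ p = 8.

8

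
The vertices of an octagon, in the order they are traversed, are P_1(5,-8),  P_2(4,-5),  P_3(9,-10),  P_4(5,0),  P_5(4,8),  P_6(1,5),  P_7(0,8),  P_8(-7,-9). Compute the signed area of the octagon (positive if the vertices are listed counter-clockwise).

139.5

Apply the surveyor's formula: 2A = Σ (x_i·y_{i+1} − x_{i+1}·y_i), indices taken mod 8.
Σ = (7) + (5) + (50) + (40) + (12) + (8) + (56) + (101) = 279
Signed area = Σ/2 = 139.5 (positive ⇒ counter-clockwise traversal).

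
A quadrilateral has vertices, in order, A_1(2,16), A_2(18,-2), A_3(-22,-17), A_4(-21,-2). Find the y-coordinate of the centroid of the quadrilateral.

-1

Apply Gauss's area formula. First the cross-terms c_i = x_i·y_{i+1} − x_{i+1}·y_i:
  -292, -350, -313, -332  ⇒  2A = -1287, A = -643.5.
Then Σ (y_i + y_{i+1})·c_i = 3861, so ȳ = 3861 / (6·(-643.5)) = -1.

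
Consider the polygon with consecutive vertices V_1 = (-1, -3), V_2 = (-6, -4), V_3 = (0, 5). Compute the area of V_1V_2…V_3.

19.5

Cross-terms: -14, -30, 5  ⇒  Σ = -39
Area = |Σ|/2 = 19.5.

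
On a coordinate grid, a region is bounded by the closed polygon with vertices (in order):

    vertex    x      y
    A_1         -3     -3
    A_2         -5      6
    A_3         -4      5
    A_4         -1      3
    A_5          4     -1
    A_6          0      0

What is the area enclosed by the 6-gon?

26

Apply Gauss's area formula: 2A = Σ (x_i·y_{i+1} − x_{i+1}·y_i), indices taken mod 6.
Σ = (-33) + (-1) + (-7) + (-11) + (0) + (0) = -52
Area = |Σ|/2 = 26.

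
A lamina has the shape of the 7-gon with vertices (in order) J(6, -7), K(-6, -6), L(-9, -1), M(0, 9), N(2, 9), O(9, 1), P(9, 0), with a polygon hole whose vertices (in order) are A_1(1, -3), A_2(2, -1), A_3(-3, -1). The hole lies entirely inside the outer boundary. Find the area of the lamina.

Outer boundary:
Σ = (-78) + (-48) + (-81) + (-18) + (-79) + (-9) + (-63) = -376
Area = |Σ|/2 = 188.
Hole:
Apply the shoelace (surveyor's) formula: 2A = Σ (x_i·y_{i+1} − x_{i+1}·y_i), indices taken mod 3.
Σ = (5) + (-5) + (10) = 10
Area = |Σ|/2 = 5.
Net area = 188 − 5 = 183.

183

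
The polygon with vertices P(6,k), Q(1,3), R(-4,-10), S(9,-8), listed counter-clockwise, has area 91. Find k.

-1

Write out the shoelace sum; only the two edges meeting at P involve k:
2·Area = [(9·k − 6·(-8)) + (6·3 − 1·k)] + 124
       = 8·k + 190 = 182
⇒ k = -1.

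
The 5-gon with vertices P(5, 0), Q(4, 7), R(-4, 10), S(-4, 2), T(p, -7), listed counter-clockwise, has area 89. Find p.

10

The doubled signed area Σ (x_i y_{i+1} − x_{i+1} y_i) is linear in p.
With p=0 it equals 198; the coefficient of p is -2 (from the two edges through T).
So -2·p + 198 = 2·89 = 178 ⇒ p = 10.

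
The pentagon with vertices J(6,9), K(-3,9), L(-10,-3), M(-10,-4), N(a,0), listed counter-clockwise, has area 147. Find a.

8

The doubled signed area Σ (x_i y_{i+1} − x_{i+1} y_i) is linear in a.
With a=0 it equals 190; the coefficient of a is 13 (from the two edges through N).
So 13·a + 190 = 2·147 = 294 ⇒ a = 8.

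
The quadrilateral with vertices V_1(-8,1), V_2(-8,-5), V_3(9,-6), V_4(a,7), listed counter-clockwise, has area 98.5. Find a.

The doubled signed area Σ (x_i y_{i+1} − x_{i+1} y_i) is linear in a.
With a=0 it equals 260; the coefficient of a is 7 (from the two edges through V_4).
So 7·a + 260 = 2·98.5 = 197 ⇒ a = -9.

-9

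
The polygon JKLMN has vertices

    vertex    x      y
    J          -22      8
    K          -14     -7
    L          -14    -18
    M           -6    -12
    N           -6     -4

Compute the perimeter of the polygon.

66

|JK| = √((8)² + (-15)²) = √289 = 17
|KL| = √((0)² + (-11)²) = √121 = 11
|LM| = √((8)² + (6)²) = √100 = 10
|MN| = √((0)² + (8)²) = √64 = 8
|NJ| = √((-16)² + (12)²) = √400 = 20
Perimeter = 17 + 11 + 10 + 8 + 20 = 66.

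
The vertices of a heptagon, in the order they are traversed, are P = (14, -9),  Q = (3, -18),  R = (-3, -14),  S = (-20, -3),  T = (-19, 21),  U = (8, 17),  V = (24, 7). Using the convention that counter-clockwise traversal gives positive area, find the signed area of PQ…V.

Apply the shoelace (surveyor's) formula: 2A = Σ (x_i·y_{i+1} − x_{i+1}·y_i), indices taken mod 7.
Σ = (-225) + (-96) + (-271) + (-477) + (-491) + (-352) + (-314) = -2226
Signed area = Σ/2 = -1113 (negative ⇒ clockwise traversal).

-1113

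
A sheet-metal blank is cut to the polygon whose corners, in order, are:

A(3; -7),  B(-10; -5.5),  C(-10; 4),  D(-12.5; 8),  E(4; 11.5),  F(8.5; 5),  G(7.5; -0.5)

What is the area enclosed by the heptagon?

278.875

Σ = (-86.5) + (-95) + (-30) + (-175.75) + (-77.75) + (-41.75) + (-51) = -557.75
Area = |Σ|/2 = 278.875.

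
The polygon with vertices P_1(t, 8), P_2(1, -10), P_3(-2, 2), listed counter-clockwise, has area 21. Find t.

Write out the shoelace sum; only the two edges meeting at P_1 involve t:
2·Area = [((-2)·8 − t·2) + (t·(-10) − 1·8)] + -18
       = -12·t + -42 = 42
⇒ t = -7.

-7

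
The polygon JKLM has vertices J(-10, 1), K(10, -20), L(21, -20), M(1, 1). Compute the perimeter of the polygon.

|JK| = √((20)² + (-21)²) = √841 = 29
|KL| = √((11)² + (0)²) = √121 = 11
|LM| = √((-20)² + (21)²) = √841 = 29
|MJ| = √((-11)² + (0)²) = √121 = 11
Perimeter = 29 + 11 + 29 + 11 = 80.

80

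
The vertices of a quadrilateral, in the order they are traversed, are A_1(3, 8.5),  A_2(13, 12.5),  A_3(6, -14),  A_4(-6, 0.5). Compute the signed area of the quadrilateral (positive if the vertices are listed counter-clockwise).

Apply the shoelace formula: 2A = Σ (x_i·y_{i+1} − x_{i+1}·y_i), indices taken mod 4.
A_1→A_2: (3)(12.5) − (13)(8.5) = -73
A_2→A_3: (13)(-14) − (6)(12.5) = -257
A_3→A_4: (6)(0.5) − (-6)(-14) = -81
A_4→A_1: (-6)(8.5) − (3)(0.5) = -52.5
Σ = -463.5
Signed area = Σ/2 = -231.75 (negative ⇒ clockwise traversal).

-231.75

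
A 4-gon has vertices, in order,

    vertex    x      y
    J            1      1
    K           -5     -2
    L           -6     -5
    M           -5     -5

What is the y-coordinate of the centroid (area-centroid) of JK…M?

-16/7

Apply the shoelace (surveyor's) formula. First the cross-terms c_i = x_i·y_{i+1} − x_{i+1}·y_i:
  3, 13, 5, 0  ⇒  2A = 21, A = 10.5.
Then Σ (y_i + y_{i+1})·c_i = -144, so ȳ = -144 / (6·10.5) = -16/7.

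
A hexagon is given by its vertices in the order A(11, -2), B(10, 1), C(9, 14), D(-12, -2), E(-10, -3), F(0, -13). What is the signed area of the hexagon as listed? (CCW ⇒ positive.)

Apply the shoelace (surveyor's) formula: 2A = Σ (x_i·y_{i+1} − x_{i+1}·y_i), indices taken mod 6.
Σ = (31) + (131) + (150) + (16) + (130) + (143) = 601
Signed area = Σ/2 = 300.5 (positive ⇒ counter-clockwise traversal).

300.5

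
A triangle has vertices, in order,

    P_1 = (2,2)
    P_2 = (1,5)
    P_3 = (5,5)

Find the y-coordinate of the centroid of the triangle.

Apply Gauss's area formula. First the cross-terms c_i = x_i·y_{i+1} − x_{i+1}·y_i:
  8, -20, 0  ⇒  2A = -12, A = -6.
Then Σ (y_i + y_{i+1})·c_i = -144, so ȳ = -144 / (6·(-6)) = 4.

4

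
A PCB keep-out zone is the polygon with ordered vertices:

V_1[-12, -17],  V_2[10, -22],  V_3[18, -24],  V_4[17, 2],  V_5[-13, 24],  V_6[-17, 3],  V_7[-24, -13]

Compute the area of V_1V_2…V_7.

Apply the shoelace (surveyor's) formula: 2A = Σ (x_i·y_{i+1} − x_{i+1}·y_i), indices taken mod 7.
Σ = (434) + (156) + (444) + (434) + (369) + (293) + (252) = 2382
Area = |Σ|/2 = 1191.

1191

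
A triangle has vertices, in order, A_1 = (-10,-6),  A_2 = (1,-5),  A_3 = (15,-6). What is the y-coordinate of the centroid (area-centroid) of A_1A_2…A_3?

-17/3

Apply the surveyor's formula. First the cross-terms c_i = x_i·y_{i+1} − x_{i+1}·y_i:
  56, 69, -150  ⇒  2A = -25, A = -12.5.
Then Σ (y_i + y_{i+1})·c_i = 425, so ȳ = 425 / (6·(-12.5)) = -17/3.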